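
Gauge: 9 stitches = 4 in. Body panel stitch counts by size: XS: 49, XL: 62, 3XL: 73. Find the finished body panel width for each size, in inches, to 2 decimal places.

XS 21.78 inches; XL 27.56 inches; 3XL 32.44 inches.

9/4 = 2.25 sts per in.
XS: 49 / 2.25 = 21.778 → 21.78 in.
XL: 62 / 2.25 = 27.556 → 27.56 in.
3XL: 73 / 2.25 = 32.444 → 32.44 in.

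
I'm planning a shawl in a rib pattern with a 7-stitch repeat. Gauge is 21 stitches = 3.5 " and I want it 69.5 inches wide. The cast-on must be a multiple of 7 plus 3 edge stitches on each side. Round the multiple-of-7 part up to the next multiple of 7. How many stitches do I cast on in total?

21 / 3.5 = 6 sts per inch.
69.5 × 6 = 417.00 sts.
Less 6 edge sts → 411.00 for the repeat.
Next multiple of 7: 413.
Add back 6 edge sts → 419.

419 stitches.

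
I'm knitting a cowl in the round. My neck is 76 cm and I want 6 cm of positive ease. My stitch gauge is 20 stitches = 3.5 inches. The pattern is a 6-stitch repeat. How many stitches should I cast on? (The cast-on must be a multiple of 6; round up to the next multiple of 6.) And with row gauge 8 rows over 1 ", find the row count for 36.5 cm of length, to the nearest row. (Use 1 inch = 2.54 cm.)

Finished = 76 + 6 = 82 cm.
82 cm × 1/2.54 = 32.28 inches.
20/3.5 = 5.714 sts per in; 32.28 × 5.714 = 184.48 sts.
Next multiple of 6 → 186.
36.5 cm = 14.37 inches; × 8 = 114.96 → 115 rows.

Cast on 186 stitches; work 115 rows.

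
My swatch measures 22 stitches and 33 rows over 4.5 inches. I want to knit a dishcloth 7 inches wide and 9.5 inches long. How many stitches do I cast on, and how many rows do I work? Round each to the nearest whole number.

Cast on 34 stitches and work 70 rows.

Stitch gauge = 22/4.5 = 4.889 sts/in; 7 × 4.889 = 34.22 → 34 sts.
Row gauge = 33/4.5 = 7.333 rows/in; 9.5 × 7.333 = 69.67 → 70 rows.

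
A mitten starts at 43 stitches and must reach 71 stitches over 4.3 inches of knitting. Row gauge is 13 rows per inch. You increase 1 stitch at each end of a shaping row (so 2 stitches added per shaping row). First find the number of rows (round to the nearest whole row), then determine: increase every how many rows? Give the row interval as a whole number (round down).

Rows = 4.3 × 13 = 55.9 → 56 rows.
Stitches to add: 28 → 14 shaping rows (at 2 st each).
56 / 14 = 4.00 → every 4 rows.

Increase every 4th row.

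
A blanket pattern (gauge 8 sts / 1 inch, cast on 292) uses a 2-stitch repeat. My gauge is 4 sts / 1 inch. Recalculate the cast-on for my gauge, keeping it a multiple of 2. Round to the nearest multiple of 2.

Cast on 146 stitches.

292 × 4 / 8 = 146.00.
Nearest multiple of 2: 146.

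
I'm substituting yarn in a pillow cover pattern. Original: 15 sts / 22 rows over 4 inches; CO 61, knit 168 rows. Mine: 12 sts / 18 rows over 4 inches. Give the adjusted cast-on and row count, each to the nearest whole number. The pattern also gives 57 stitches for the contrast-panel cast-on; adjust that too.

Stitches: 61 × 12/15 = 48.80 → 49.
Rows: 168 × 18/22 = 137.45 → 137.
contrast-panel cast-on: 57 × 12/15 = 45.60 → 46.

Cast on 49 stitches; work 137 rows; contrast-panel cast-on 46 stitches.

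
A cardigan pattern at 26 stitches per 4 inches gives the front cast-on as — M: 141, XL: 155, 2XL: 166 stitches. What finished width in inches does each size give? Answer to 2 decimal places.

26/4 = 6.5 sts per in.
M: 141 / 6.5 = 21.692 → 21.69 in.
XL: 155 / 6.5 = 23.846 → 23.85 in.
2XL: 166 / 6.5 = 25.538 → 25.54 in.

M 21.69 inches; XL 23.85 inches; 2XL 25.54 inches.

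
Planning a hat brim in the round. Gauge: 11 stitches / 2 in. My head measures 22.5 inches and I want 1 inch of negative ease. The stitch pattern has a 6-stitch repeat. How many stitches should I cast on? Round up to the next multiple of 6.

CO 120 sts.

Finished = 22.5 − 1 = 21.5 inches.
11 / 2 = 5.5 sts/in.
21.5 × 5.5 = 118.25 sts.
Next multiple of 6: 120.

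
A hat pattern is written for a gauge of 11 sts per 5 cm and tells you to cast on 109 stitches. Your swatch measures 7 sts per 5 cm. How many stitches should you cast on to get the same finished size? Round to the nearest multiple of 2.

70 stitches.

Scale factor = 7 / 11 = 0.636.
109 × 7 / 11 = 69.36 sts.
→ 70 sts.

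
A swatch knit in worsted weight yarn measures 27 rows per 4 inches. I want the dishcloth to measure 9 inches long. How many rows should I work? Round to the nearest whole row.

Work 61 rows.

27 rows / 4 in = 6.75 rows per inch.
9 × 6.75 = 60.75 rows.
Round to nearest → 61.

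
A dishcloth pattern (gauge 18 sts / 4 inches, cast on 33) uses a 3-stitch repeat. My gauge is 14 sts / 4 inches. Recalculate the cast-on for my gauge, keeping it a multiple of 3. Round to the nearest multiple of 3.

33 × 14 / 18 = 25.67.
Nearest multiple of 3: 27.

27 stitches.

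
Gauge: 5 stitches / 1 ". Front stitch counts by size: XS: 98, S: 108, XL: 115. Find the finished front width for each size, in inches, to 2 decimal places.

XS 19.60 inches; S 21.60 inches; XL 23.00 inches.

5/1 = 5 sts per in.
XS: 98 / 5 = 19.600 → 19.60 in.
S: 108 / 5 = 21.600 → 21.60 in.
XL: 115 / 5 = 23.000 → 23.00 in.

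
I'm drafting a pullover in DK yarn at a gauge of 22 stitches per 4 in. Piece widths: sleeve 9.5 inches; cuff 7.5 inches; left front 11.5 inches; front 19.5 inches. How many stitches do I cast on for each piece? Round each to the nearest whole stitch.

Rate = 22/4 = 5.5 sts per in.
sleeve: 9.5 × 5.5 = 52.25 → 52.
cuff: 7.5 × 5.5 = 41.25 → 41.
left front: 11.5 × 5.5 = 63.25 → 63.
front: 19.5 × 5.5 = 107.25 → 107.

sleeve 52; cuff 41; left front 63; front 107.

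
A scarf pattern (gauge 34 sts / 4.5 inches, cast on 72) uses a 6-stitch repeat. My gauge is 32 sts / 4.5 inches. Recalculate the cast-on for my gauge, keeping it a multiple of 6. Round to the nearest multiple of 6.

CO 66 sts.

72 × 32 / 34 = 67.76.
Nearest multiple of 6: 66.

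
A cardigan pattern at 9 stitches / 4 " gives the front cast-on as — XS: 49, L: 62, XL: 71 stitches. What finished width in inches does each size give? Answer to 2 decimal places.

9/4 = 2.25 sts per in.
XS: 49 / 2.25 = 21.778 → 21.78 in.
L: 62 / 2.25 = 27.556 → 27.56 in.
XL: 71 / 2.25 = 31.556 → 31.56 in.

XS 21.78 inches; L 27.56 inches; XL 31.56 inches.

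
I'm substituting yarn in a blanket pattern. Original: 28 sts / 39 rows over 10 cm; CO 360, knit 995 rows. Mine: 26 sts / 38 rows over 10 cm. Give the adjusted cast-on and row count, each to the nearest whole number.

Cast on 334 stitches; work 969 rows.

Stitches: 360 × 26/28 = 334.29 → 334.
Rows: 995 × 38/39 = 969.49 → 969.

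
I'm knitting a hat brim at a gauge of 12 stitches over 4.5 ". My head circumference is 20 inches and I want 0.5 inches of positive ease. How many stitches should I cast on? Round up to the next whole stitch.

Finished = 20 + 0.5 = 20.5 in.
12 / 4.5 = 2.667 sts per inch.
20.50 × 2.667 = 54.67 sts.
→ 55 sts.

CO 55 sts.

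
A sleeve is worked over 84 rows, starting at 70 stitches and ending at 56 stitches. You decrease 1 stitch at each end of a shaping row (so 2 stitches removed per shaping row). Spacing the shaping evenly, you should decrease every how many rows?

Stitches to remove: |56 − 70| = 14.
Shaping rows needed: 14 / 2 = 7.
84 rows / 7 = every 12 rows.

Decrease every 12th row.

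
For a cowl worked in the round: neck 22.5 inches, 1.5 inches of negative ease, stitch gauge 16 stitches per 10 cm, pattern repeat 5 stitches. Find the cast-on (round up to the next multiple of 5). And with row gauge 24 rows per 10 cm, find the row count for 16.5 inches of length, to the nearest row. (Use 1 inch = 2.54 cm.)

Cast on 90 stitches; work 101 rows.

Finished = 22.5 − 1.5 = 21 inches.
21 inches × 2.54 = 53.34 cm.
16/10 = 1.6 sts per cm; 53.34 × 1.6 = 85.34 sts.
Next multiple of 5 → 90.
16.5 inches = 41.91 cm; × 2.4 = 100.58 → 101 rows.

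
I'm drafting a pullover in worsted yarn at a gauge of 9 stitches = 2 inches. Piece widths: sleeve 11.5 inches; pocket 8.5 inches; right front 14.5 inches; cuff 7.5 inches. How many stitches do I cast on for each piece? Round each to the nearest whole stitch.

sleeve 52; pocket 38; right front 65; cuff 34.

Rate = 9/2 = 4.5 sts per in.
sleeve: 11.5 × 4.5 = 51.75 → 52.
pocket: 8.5 × 4.5 = 38.25 → 38.
right front: 14.5 × 4.5 = 65.25 → 65.
cuff: 7.5 × 4.5 = 33.75 → 34.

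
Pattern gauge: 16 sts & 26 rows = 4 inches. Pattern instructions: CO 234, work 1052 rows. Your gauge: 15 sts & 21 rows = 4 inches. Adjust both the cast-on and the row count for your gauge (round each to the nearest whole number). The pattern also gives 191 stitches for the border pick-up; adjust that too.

Cast on 219 stitches; work 850 rows; border pick-up 179 stitches.

Stitches: 234 × 15/16 = 219.38 → 219.
Rows: 1052 × 21/26 = 849.69 → 850.
border pick-up: 191 × 15/16 = 179.06 → 179.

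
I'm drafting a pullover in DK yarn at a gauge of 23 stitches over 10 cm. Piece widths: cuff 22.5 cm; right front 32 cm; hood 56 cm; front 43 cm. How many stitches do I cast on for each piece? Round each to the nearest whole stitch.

Rate = 23/10 = 2.3 sts per cm.
cuff: 22.5 × 2.3 = 51.75 → 52.
right front: 32 × 2.3 = 73.60 → 74.
hood: 56 × 2.3 = 128.80 → 129.
front: 43 × 2.3 = 98.90 → 99.

cuff 52; right front 74; hood 129; front 99.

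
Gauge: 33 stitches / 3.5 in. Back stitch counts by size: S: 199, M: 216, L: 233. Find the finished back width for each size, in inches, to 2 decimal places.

S 21.11 inches; M 22.91 inches; L 24.71 inches.

33/3.5 = 9.429 sts per in.
S: 199 / 9.429 = 21.106 → 21.11 in.
M: 216 / 9.429 = 22.909 → 22.91 in.
L: 233 / 9.429 = 24.712 → 24.71 in.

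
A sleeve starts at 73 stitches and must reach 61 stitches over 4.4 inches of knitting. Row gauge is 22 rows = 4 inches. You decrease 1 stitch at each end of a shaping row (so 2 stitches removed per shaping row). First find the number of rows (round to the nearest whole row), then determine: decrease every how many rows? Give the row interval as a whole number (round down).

Decrease every 4th row.

Rows = 4.4 × 5.5 = 24.2 → 24 rows.
Stitches to remove: 12 → 6 shaping rows (at 2 st each).
24 / 6 = 4.00 → every 4 rows.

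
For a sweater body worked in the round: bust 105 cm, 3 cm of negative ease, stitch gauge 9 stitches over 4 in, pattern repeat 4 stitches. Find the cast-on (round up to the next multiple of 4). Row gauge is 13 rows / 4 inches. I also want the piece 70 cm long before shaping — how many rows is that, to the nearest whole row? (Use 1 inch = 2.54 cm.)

Finished = 105 − 3 = 102 cm.
102 cm × 1/2.54 = 40.16 inches.
9/4 = 2.25 sts per in; 40.16 × 2.25 = 90.35 sts.
Next multiple of 4 → 92.
70 cm = 27.56 inches; × 3.25 = 89.57 → 90 rows.

Cast on 92 stitches; work 90 rows.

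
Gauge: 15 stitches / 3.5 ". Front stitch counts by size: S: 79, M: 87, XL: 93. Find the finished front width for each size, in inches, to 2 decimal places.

S 18.43 inches; M 20.30 inches; XL 21.70 inches.

15/3.5 = 4.286 sts per in.
S: 79 / 4.286 = 18.433 → 18.43 in.
M: 87 / 4.286 = 20.300 → 20.30 in.
XL: 93 / 4.286 = 21.700 → 21.70 in.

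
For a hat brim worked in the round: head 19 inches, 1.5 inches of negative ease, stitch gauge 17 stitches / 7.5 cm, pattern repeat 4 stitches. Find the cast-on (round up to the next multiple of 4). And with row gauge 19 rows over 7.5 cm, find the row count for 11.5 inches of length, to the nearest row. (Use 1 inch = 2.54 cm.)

Cast on 104 stitches; work 74 rows.

Finished = 19 − 1.5 = 17.5 inches.
17.5 inches × 2.54 = 44.45 cm.
17/7.5 = 2.267 sts per cm; 44.45 × 2.267 = 100.75 sts.
Next multiple of 4 → 104.
11.5 inches = 29.21 cm; × 2.533 = 74.00 → 74 rows.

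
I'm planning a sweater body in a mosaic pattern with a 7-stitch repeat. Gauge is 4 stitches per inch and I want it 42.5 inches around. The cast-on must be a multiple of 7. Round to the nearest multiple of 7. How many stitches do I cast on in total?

168 stitches.

4 / 1 = 4 sts per inch.
42.5 × 4 = 170.00 sts.
Nearest multiple of 7: 168.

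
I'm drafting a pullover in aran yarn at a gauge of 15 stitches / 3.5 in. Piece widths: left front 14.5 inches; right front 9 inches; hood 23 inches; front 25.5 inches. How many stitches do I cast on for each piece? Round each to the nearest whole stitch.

left front 62; right front 39; hood 99; front 109.

Rate = 15/3.5 = 4.286 sts per in.
left front: 14.5 × 4.286 = 62.14 → 62.
right front: 9 × 4.286 = 38.57 → 39.
hood: 23 × 4.286 = 98.57 → 99.
front: 25.5 × 4.286 = 109.29 → 109.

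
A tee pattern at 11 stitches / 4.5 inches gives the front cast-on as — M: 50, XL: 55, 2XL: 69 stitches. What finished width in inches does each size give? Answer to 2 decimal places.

11/4.5 = 2.444 sts per in.
M: 50 / 2.444 = 20.455 → 20.45 in.
XL: 55 / 2.444 = 22.500 → 22.50 in.
2XL: 69 / 2.444 = 28.227 → 28.23 in.

M 20.45 inches; XL 22.50 inches; 2XL 28.23 inches.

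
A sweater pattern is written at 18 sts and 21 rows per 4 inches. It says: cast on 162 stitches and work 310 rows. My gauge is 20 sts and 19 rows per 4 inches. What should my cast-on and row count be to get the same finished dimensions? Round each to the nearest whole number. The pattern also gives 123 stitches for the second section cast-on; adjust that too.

Cast on 180 stitches; work 280 rows; second section cast-on 137 stitches.

Stitches: 162 × 20/18 = 180.00 → 180.
Rows: 310 × 19/21 = 280.48 → 280.
second section cast-on: 123 × 20/18 = 136.67 → 137.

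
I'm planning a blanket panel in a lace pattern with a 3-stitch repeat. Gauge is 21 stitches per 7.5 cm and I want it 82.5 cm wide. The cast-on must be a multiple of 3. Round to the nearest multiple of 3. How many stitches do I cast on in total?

Cast on 231 stitches.

21 / 7.5 = 2.8 sts per cm.
82.5 × 2.8 = 231.00 sts.
Nearest multiple of 3: 231.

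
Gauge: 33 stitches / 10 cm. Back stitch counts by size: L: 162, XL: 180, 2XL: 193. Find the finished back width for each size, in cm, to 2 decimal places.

L 49.09 cm; XL 54.55 cm; 2XL 58.48 cm.

33/10 = 3.3 sts per cm.
L: 162 / 3.3 = 49.091 → 49.09 cm.
XL: 180 / 3.3 = 54.545 → 54.55 cm.
2XL: 193 / 3.3 = 58.485 → 58.48 cm.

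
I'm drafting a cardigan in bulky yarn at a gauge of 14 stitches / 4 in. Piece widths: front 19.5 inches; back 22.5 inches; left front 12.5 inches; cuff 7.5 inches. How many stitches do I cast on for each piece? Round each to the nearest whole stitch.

Rate = 14/4 = 3.5 sts per in.
front: 19.5 × 3.5 = 68.25 → 68.
back: 22.5 × 3.5 = 78.75 → 79.
left front: 12.5 × 3.5 = 43.75 → 44.
cuff: 7.5 × 3.5 = 26.25 → 26.

front 68; back 79; left front 44; cuff 26.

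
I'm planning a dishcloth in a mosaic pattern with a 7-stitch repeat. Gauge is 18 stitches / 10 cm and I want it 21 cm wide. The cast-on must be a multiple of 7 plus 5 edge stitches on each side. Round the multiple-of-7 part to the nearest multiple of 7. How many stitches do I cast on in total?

38 stitches.

18 / 10 = 1.8 sts per cm.
21 × 1.8 = 37.80 sts.
Less 10 edge sts → 27.80 for the repeat.
Nearest multiple of 7: 28.
Add back 10 edge sts → 38.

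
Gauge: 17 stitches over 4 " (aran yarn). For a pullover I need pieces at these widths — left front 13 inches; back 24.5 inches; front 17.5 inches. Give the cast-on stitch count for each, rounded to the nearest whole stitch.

Rate = 17/4 = 4.25 sts per in.
left front: 13 × 4.25 = 55.25 → 55.
back: 24.5 × 4.25 = 104.12 → 104.
front: 17.5 × 4.25 = 74.38 → 74.

left front 55; back 104; front 74.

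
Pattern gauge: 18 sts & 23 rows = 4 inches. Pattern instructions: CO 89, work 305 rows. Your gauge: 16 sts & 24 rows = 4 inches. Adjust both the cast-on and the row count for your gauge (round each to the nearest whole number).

Stitches: 89 × 16/18 = 79.11 → 79.
Rows: 305 × 24/23 = 318.26 → 318.

Cast on 79 stitches; work 318 rows.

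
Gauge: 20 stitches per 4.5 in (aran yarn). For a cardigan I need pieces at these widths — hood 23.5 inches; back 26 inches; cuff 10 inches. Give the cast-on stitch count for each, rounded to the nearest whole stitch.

hood 104; back 116; cuff 44.

Rate = 20/4.5 = 4.444 sts per in.
hood: 23.5 × 4.444 = 104.44 → 104.
back: 26 × 4.444 = 115.56 → 116.
cuff: 10 × 4.444 = 44.44 → 44.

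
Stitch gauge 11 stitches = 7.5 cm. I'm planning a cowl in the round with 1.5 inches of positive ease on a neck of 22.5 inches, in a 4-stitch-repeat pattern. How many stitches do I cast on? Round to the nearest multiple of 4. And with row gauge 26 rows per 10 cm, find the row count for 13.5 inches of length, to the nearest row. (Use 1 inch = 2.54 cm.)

Finished = 22.5 + 1.5 = 24 inches.
24 inches × 2.54 = 60.96 cm.
11/7.5 = 1.467 sts per cm; 60.96 × 1.467 = 89.41 sts.
Nearest multiple of 4 → 88.
13.5 inches = 34.29 cm; × 2.6 = 89.15 → 89 rows.

Cast on 88 stitches; work 89 rows.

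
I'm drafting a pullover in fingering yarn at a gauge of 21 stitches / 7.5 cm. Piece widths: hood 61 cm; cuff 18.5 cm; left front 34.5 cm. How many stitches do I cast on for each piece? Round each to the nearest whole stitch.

hood 171; cuff 52; left front 97.

Rate = 21/7.5 = 2.8 sts per cm.
hood: 61 × 2.8 = 170.80 → 171.
cuff: 18.5 × 2.8 = 51.80 → 52.
left front: 34.5 × 2.8 = 96.60 → 97.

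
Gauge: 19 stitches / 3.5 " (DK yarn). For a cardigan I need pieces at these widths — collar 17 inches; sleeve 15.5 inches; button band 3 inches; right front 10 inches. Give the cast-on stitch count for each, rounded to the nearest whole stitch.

Rate = 19/3.5 = 5.429 sts per in.
collar: 17 × 5.429 = 92.29 → 92.
sleeve: 15.5 × 5.429 = 84.14 → 84.
button band: 3 × 5.429 = 16.29 → 16.
right front: 10 × 5.429 = 54.29 → 54.

collar 92; sleeve 84; button band 16; right front 54.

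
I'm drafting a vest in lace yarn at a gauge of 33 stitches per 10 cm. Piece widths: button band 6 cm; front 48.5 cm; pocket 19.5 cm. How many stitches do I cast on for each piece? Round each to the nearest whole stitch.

button band 20; front 160; pocket 64.

Rate = 33/10 = 3.3 sts per cm.
button band: 6 × 3.3 = 19.80 → 20.
front: 48.5 × 3.3 = 160.05 → 160.
pocket: 19.5 × 3.3 = 64.35 → 64.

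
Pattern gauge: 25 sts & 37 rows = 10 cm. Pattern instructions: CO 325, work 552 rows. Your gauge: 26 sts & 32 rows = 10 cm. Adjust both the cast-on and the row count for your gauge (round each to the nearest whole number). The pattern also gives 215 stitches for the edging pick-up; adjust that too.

Cast on 338 stitches; work 477 rows; edging pick-up 224 stitches.

Stitches: 325 × 26/25 = 338.00 → 338.
Rows: 552 × 32/37 = 477.41 → 477.
edging pick-up: 215 × 26/25 = 223.60 → 224.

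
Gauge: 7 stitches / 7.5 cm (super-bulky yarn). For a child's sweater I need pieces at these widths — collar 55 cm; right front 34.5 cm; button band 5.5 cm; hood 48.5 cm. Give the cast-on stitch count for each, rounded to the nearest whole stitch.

Rate = 7/7.5 = 0.933 sts per cm.
collar: 55 × 0.933 = 51.33 → 51.
right front: 34.5 × 0.933 = 32.20 → 32.
button band: 5.5 × 0.933 = 5.13 → 5.
hood: 48.5 × 0.933 = 45.27 → 45.

collar 51; right front 32; button band 5; hood 45.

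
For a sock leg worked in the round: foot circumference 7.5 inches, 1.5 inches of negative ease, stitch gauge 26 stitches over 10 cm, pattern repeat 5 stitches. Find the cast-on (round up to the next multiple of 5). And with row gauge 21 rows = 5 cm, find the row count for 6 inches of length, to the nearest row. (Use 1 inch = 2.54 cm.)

Cast on 40 stitches; work 64 rows.

Finished = 7.5 − 1.5 = 6 inches.
6 inches × 2.54 = 15.24 cm.
26/10 = 2.6 sts per cm; 15.24 × 2.6 = 39.62 sts.
Next multiple of 5 → 40.
6 inches = 15.24 cm; × 4.2 = 64.01 → 64 rows.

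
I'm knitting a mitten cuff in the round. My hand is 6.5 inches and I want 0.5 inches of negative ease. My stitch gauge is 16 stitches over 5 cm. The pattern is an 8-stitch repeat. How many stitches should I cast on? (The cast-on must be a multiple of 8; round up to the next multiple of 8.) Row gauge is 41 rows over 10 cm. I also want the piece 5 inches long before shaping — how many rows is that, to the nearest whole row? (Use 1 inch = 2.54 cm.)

Cast on 56 stitches; work 52 rows.

Finished = 6.5 − 0.5 = 6 inches.
6 inches × 2.54 = 15.24 cm.
16/5 = 3.2 sts per cm; 15.24 × 3.2 = 48.77 sts.
Next multiple of 8 → 56.
5 inches = 12.70 cm; × 4.1 = 52.07 → 52 rows.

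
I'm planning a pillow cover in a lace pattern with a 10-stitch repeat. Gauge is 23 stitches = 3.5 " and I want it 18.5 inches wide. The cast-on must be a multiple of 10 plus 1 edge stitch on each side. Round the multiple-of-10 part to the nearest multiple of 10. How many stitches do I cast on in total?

CO 122 sts.

23 / 3.5 = 6.571 sts per inch.
18.5 × 6.571 = 121.57 sts.
Less 2 edge sts → 119.57 for the repeat.
Nearest multiple of 10: 120.
Add back 2 edge sts → 122.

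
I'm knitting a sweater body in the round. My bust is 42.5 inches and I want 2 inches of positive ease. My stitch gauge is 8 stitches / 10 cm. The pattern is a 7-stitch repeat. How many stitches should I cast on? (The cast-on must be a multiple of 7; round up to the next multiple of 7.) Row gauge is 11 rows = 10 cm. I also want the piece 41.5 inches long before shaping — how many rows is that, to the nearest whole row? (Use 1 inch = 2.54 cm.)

Cast on 91 stitches; work 116 rows.

Finished = 42.5 + 2 = 44.5 inches.
44.5 inches × 2.54 = 113.03 cm.
8/10 = 0.8 sts per cm; 113.03 × 0.8 = 90.42 sts.
Next multiple of 7 → 91.
41.5 inches = 105.41 cm; × 1.1 = 115.95 → 116 rows.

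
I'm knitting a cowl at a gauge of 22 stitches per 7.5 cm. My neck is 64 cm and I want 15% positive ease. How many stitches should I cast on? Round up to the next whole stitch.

Finished = 64 × 1.15 = 73.60 cm.
22 / 7.5 = 2.933 sts per cm.
73.60 × 2.933 = 215.89 sts.
→ 216 sts.

CO 216 sts.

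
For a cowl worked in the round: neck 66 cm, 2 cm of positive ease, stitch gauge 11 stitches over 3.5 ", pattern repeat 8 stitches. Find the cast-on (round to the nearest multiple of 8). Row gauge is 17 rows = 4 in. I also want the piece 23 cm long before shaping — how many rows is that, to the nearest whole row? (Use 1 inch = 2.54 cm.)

Finished = 66 + 2 = 68 cm.
68 cm × 1/2.54 = 26.77 inches.
11/3.5 = 3.143 sts per in; 26.77 × 3.143 = 84.14 sts.
Nearest multiple of 8 → 88.
23 cm = 9.06 inches; × 4.25 = 38.48 → 38 rows.

Cast on 88 stitches; work 38 rows.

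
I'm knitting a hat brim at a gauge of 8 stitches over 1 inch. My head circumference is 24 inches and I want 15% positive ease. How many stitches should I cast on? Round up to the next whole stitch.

Finished = 24 × 1.15 = 27.60 in.
8 / 1 = 8 sts per inch.
27.60 × 8 = 220.80 sts.
→ 221 sts.

221 stitches.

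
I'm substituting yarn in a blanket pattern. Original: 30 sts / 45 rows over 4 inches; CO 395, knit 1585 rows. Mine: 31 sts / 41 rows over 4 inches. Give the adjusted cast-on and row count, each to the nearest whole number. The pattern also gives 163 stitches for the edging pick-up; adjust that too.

Cast on 408 stitches; work 1444 rows; edging pick-up 168 stitches.

Stitches: 395 × 31/30 = 408.17 → 408.
Rows: 1585 × 41/45 = 1444.11 → 1444.
edging pick-up: 163 × 31/30 = 168.43 → 168.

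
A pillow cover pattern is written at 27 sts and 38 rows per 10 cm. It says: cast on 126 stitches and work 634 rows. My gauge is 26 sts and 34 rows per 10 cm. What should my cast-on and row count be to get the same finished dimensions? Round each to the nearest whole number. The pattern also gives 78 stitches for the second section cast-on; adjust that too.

Cast on 121 stitches; work 567 rows; second section cast-on 75 stitches.

Stitches: 126 × 26/27 = 121.33 → 121.
Rows: 634 × 34/38 = 567.26 → 567.
second section cast-on: 78 × 26/27 = 75.11 → 75.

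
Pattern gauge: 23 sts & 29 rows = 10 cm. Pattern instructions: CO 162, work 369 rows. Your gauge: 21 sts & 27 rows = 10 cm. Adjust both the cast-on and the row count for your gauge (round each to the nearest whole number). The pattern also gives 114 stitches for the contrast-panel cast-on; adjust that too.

Stitches: 162 × 21/23 = 147.91 → 148.
Rows: 369 × 27/29 = 343.55 → 344.
contrast-panel cast-on: 114 × 21/23 = 104.09 → 104.

Cast on 148 stitches; work 344 rows; contrast-panel cast-on 104 stitches.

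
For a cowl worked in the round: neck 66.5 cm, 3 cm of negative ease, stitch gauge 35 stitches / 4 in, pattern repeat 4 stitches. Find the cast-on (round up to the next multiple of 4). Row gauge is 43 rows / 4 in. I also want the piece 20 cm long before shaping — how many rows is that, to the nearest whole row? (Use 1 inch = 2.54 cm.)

Finished = 66.5 − 3 = 63.5 cm.
63.5 cm × 1/2.54 = 25.00 inches.
35/4 = 8.75 sts per in; 25.00 × 8.75 = 218.75 sts.
Next multiple of 4 → 220.
20 cm = 7.87 inches; × 10.75 = 84.65 → 85 rows.

Cast on 220 stitches; work 85 rows.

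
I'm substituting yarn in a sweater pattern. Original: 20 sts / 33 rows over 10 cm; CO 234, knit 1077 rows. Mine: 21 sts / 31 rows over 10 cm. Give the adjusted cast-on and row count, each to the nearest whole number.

Stitches: 234 × 21/20 = 245.70 → 246.
Rows: 1077 × 31/33 = 1011.73 → 1012.

Cast on 246 stitches; work 1012 rows.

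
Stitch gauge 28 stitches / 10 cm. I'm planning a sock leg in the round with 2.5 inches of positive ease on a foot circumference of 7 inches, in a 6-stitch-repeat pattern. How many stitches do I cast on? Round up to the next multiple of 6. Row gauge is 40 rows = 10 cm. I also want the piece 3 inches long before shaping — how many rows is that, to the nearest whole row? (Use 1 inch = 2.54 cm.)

Finished = 7 + 2.5 = 9.5 inches.
9.5 inches × 2.54 = 24.13 cm.
28/10 = 2.8 sts per cm; 24.13 × 2.8 = 67.56 sts.
Next multiple of 6 → 72.
3 inches = 7.62 cm; × 4 = 30.48 → 30 rows.

Cast on 72 stitches; work 30 rows.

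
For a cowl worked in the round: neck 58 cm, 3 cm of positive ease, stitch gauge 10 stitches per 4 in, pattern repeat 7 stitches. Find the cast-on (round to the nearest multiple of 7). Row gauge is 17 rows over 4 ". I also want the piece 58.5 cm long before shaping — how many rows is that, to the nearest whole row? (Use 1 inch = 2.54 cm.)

Cast on 63 stitches; work 98 rows.

Finished = 58 + 3 = 61 cm.
61 cm × 1/2.54 = 24.02 inches.
10/4 = 2.5 sts per in; 24.02 × 2.5 = 60.04 sts.
Nearest multiple of 7 → 63.
58.5 cm = 23.03 inches; × 4.25 = 97.88 → 98 rows.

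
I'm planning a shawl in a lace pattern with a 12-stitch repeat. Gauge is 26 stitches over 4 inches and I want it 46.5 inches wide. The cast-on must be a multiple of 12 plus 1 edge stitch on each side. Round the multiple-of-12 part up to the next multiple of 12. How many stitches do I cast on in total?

314 stitches.

26 / 4 = 6.5 sts per inch.
46.5 × 6.5 = 302.25 sts.
Less 2 edge sts → 300.25 for the repeat.
Next multiple of 12: 312.
Add back 2 edge sts → 314.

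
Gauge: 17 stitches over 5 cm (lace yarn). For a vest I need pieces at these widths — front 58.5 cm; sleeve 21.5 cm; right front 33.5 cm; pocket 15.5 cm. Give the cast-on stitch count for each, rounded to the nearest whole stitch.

front 199; sleeve 73; right front 114; pocket 53.

Rate = 17/5 = 3.4 sts per cm.
front: 58.5 × 3.4 = 198.90 → 199.
sleeve: 21.5 × 3.4 = 73.10 → 73.
right front: 33.5 × 3.4 = 113.90 → 114.
pocket: 15.5 × 3.4 = 52.70 → 53.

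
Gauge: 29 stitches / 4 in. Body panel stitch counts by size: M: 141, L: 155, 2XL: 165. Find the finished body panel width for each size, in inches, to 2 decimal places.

M 19.45 inches; L 21.38 inches; 2XL 22.76 inches.

29/4 = 7.25 sts per in.
M: 141 / 7.25 = 19.448 → 19.45 in.
L: 155 / 7.25 = 21.379 → 21.38 in.
2XL: 165 / 7.25 = 22.759 → 22.76 in.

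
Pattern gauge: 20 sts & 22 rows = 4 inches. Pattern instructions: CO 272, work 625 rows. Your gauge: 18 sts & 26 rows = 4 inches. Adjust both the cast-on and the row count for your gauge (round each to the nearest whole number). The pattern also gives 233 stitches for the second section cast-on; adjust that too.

Stitches: 272 × 18/20 = 244.80 → 245.
Rows: 625 × 26/22 = 738.64 → 739.
second section cast-on: 233 × 18/20 = 209.70 → 210.

Cast on 245 stitches; work 739 rows; second section cast-on 210 stitches.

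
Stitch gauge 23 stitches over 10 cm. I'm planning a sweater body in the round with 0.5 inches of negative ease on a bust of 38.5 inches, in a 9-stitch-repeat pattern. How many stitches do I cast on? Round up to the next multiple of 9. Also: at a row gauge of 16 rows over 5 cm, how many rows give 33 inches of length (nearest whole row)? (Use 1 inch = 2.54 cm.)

Finished = 38.5 − 0.5 = 38 inches.
38 inches × 2.54 = 96.52 cm.
23/10 = 2.3 sts per cm; 96.52 × 2.3 = 222.00 sts.
Next multiple of 9 → 225.
33 inches = 83.82 cm; × 3.2 = 268.22 → 268 rows.

Cast on 225 stitches; work 268 rows.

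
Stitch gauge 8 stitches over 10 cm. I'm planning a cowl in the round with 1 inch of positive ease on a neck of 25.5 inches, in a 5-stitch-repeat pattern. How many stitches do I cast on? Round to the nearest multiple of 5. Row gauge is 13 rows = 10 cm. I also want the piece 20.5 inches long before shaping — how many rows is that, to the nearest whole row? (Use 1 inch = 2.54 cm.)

Finished = 25.5 + 1 = 26.5 inches.
26.5 inches × 2.54 = 67.31 cm.
8/10 = 0.8 sts per cm; 67.31 × 0.8 = 53.85 sts.
Nearest multiple of 5 → 55.
20.5 inches = 52.07 cm; × 1.3 = 67.69 → 68 rows.

Cast on 55 stitches; work 68 rows.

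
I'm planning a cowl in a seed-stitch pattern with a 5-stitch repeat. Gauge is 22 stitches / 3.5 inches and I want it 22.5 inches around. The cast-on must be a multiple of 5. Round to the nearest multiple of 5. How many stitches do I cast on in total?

22 / 3.5 = 6.286 sts per inch.
22.5 × 6.286 = 141.43 sts.
Nearest multiple of 5: 140.

140 stitches.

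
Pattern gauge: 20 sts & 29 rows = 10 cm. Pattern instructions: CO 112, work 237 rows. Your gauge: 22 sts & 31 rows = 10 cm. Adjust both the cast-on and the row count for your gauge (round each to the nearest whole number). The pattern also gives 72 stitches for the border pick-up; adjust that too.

Cast on 123 stitches; work 253 rows; border pick-up 79 stitches.

Stitches: 112 × 22/20 = 123.20 → 123.
Rows: 237 × 31/29 = 253.34 → 253.
border pick-up: 72 × 22/20 = 79.20 → 79.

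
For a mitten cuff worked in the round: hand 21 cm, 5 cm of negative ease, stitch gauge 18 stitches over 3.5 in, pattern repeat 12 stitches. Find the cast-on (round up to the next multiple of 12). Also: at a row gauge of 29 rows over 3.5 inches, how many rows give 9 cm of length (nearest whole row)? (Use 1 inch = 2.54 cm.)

Cast on 36 stitches; work 29 rows.

Finished = 21 − 5 = 16 cm.
16 cm × 1/2.54 = 6.30 inches.
18/3.5 = 5.143 sts per in; 6.30 × 5.143 = 32.40 sts.
Next multiple of 12 → 36.
9 cm = 3.54 inches; × 8.286 = 29.36 → 29 rows.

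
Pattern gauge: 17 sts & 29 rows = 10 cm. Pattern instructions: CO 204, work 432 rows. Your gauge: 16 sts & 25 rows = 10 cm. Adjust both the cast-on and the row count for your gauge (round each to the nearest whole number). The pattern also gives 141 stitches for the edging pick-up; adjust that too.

Cast on 192 stitches; work 372 rows; edging pick-up 133 stitches.

Stitches: 204 × 16/17 = 192.00 → 192.
Rows: 432 × 25/29 = 372.41 → 372.
edging pick-up: 141 × 16/17 = 132.71 → 133.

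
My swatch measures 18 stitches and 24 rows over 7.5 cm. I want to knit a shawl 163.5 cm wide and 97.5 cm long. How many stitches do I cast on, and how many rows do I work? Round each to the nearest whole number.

Stitch gauge = 18/7.5 = 2.4 sts/cm; 163.5 × 2.4 = 392.40 → 392 sts.
Row gauge = 24/7.5 = 3.2 rows/cm; 97.5 × 3.2 = 312.00 → 312 rows.

Cast on 392 stitches and work 312 rows.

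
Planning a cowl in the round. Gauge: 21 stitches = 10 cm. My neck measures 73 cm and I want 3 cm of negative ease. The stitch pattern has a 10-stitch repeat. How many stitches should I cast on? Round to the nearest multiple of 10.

Finished = 73 − 3 = 70 cm.
21 / 10 = 2.1 sts/cm.
70 × 2.1 = 147.00 sts.
Nearest multiple of 10: 150.

CO 150 sts.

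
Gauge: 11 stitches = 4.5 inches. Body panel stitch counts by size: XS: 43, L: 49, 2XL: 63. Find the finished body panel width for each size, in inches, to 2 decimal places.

11/4.5 = 2.444 sts per in.
XS: 43 / 2.444 = 17.591 → 17.59 in.
L: 49 / 2.444 = 20.045 → 20.05 in.
2XL: 63 / 2.444 = 25.773 → 25.77 in.

XS 17.59 inches; L 20.05 inches; 2XL 25.77 inches.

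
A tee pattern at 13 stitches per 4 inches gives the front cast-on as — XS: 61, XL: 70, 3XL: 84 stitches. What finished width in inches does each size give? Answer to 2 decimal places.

XS 18.77 inches; XL 21.54 inches; 3XL 25.85 inches.

13/4 = 3.25 sts per in.
XS: 61 / 3.25 = 18.769 → 18.77 in.
XL: 70 / 3.25 = 21.538 → 21.54 in.
3XL: 84 / 3.25 = 25.846 → 25.85 in.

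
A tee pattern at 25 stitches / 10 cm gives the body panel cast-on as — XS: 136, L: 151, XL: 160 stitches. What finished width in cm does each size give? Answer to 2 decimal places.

25/10 = 2.5 sts per cm.
XS: 136 / 2.5 = 54.400 → 54.40 cm.
L: 151 / 2.5 = 60.400 → 60.40 cm.
XL: 160 / 2.5 = 64.000 → 64.00 cm.

XS 54.40 cm; L 60.40 cm; XL 64.00 cm.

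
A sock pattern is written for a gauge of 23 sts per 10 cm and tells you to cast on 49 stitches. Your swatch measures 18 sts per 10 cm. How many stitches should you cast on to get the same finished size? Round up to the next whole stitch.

Scale factor = 18 / 23 = 0.783.
49 × 18 / 23 = 38.35 sts.
→ 39 sts.

CO 39 sts.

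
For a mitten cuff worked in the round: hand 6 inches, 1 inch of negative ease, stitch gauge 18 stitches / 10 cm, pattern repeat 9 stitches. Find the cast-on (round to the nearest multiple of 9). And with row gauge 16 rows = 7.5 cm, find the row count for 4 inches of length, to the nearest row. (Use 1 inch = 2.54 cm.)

Cast on 27 stitches; work 22 rows.

Finished = 6 − 1 = 5 inches.
5 inches × 2.54 = 12.70 cm.
18/10 = 1.8 sts per cm; 12.70 × 1.8 = 22.86 sts.
Nearest multiple of 9 → 27.
4 inches = 10.16 cm; × 2.133 = 21.67 → 22 rows.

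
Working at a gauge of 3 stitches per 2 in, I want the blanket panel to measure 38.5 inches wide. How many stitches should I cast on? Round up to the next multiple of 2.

3 stitches / 2 in = 1.5 stitches per inch.
38.5 × 1.5 = 57.75 stitches.
Round up multiple of 2 → 58.

58 stitches.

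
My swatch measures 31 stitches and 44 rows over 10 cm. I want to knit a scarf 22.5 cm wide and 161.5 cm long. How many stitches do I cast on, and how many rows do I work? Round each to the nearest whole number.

Stitch gauge = 31/10 = 3.1 sts/cm; 22.5 × 3.1 = 69.75 → 70 sts.
Row gauge = 44/10 = 4.4 rows/cm; 161.5 × 4.4 = 710.60 → 711 rows.

Cast on 70 stitches and work 711 rows.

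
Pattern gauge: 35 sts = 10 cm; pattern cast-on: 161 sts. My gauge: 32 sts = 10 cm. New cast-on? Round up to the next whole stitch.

CO 148 sts.

Scale factor = 32 / 35 = 0.914.
161 × 32 / 35 = 147.20 sts.
→ 148 sts.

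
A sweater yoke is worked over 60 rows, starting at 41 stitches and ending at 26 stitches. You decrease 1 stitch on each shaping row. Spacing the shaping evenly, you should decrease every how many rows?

Decrease every 4th row.

Stitches to remove: |26 − 41| = 15.
Shaping rows needed: 15 / 1 = 15.
60 rows / 15 = every 4 rows.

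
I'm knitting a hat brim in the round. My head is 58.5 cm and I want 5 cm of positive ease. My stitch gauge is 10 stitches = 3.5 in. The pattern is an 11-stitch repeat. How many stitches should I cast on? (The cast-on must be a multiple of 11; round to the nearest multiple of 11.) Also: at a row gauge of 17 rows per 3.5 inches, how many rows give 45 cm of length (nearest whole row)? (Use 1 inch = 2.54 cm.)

Cast on 66 stitches; work 86 rows.

Finished = 58.5 + 5 = 63.5 cm.
63.5 cm × 1/2.54 = 25.00 inches.
10/3.5 = 2.857 sts per in; 25.00 × 2.857 = 71.43 sts.
Nearest multiple of 11 → 66.
45 cm = 17.72 inches; × 4.857 = 86.05 → 86 rows.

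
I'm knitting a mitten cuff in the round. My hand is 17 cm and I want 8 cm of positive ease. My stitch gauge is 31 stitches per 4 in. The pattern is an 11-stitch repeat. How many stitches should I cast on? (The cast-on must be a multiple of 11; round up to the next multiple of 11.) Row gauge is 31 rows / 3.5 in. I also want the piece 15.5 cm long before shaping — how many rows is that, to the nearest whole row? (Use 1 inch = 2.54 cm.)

Finished = 17 + 8 = 25 cm.
25 cm × 1/2.54 = 9.84 inches.
31/4 = 7.75 sts per in; 9.84 × 7.75 = 76.28 sts.
Next multiple of 11 → 77.
15.5 cm = 6.10 inches; × 8.857 = 54.05 → 54 rows.

Cast on 77 stitches; work 54 rows.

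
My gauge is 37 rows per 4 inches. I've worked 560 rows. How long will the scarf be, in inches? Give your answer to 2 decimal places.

60.54 inches.

37 rows / 4 inch = 9.25 rows per inch.
560 / 9.25 = 60.541 inches.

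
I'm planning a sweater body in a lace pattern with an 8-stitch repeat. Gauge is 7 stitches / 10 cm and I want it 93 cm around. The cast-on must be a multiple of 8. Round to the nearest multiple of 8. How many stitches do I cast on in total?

7 / 10 = 0.7 sts per cm.
93 × 0.7 = 65.10 sts.
Nearest multiple of 8: 64.

Cast on 64 stitches.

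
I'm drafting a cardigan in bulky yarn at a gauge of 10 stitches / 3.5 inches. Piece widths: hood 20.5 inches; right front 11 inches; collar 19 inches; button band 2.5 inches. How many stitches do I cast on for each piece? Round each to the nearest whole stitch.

Rate = 10/3.5 = 2.857 sts per in.
hood: 20.5 × 2.857 = 58.57 → 59.
right front: 11 × 2.857 = 31.43 → 31.
collar: 19 × 2.857 = 54.29 → 54.
button band: 2.5 × 2.857 = 7.14 → 7.

hood 59; right front 31; collar 54; button band 7.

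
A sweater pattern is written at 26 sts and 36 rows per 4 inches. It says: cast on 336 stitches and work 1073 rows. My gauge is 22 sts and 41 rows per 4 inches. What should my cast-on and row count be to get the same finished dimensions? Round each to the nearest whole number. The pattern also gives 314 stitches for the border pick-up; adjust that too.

Stitches: 336 × 22/26 = 284.31 → 284.
Rows: 1073 × 41/36 = 1222.03 → 1222.
border pick-up: 314 × 22/26 = 265.69 → 266.

Cast on 284 stitches; work 1222 rows; border pick-up 266 stitches.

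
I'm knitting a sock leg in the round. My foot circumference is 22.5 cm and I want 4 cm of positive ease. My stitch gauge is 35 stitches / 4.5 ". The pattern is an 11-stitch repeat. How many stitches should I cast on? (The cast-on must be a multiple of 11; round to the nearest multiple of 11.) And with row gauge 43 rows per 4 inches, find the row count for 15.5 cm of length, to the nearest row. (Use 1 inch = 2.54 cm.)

Cast on 77 stitches; work 66 rows.

Finished = 22.5 + 4 = 26.5 cm.
26.5 cm × 1/2.54 = 10.43 inches.
35/4.5 = 7.778 sts per in; 10.43 × 7.778 = 81.15 sts.
Nearest multiple of 11 → 77.
15.5 cm = 6.10 inches; × 10.75 = 65.60 → 66 rows.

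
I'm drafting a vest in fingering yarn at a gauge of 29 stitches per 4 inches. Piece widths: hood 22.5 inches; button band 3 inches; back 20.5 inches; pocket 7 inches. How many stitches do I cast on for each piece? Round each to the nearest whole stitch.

Rate = 29/4 = 7.25 sts per in.
hood: 22.5 × 7.25 = 163.12 → 163.
button band: 3 × 7.25 = 21.75 → 22.
back: 20.5 × 7.25 = 148.62 → 149.
pocket: 7 × 7.25 = 50.75 → 51.

hood 163; button band 22; back 149; pocket 51.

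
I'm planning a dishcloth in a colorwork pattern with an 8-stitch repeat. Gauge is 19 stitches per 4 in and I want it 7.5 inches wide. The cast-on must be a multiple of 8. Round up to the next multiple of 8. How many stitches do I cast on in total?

CO 40 sts.

19 / 4 = 4.75 sts per inch.
7.5 × 4.75 = 35.62 sts.
Next multiple of 8: 40.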